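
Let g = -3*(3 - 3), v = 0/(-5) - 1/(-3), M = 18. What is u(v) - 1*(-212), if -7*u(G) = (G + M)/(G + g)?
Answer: 1429/7 ≈ 204.14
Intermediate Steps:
v = ⅓ (v = 0*(-⅕) - 1*(-⅓) = 0 + ⅓ = ⅓ ≈ 0.33333)
g = 0 (g = -3*0 = 0)
u(G) = -(18 + G)/(7*G) (u(G) = -(G + 18)/(7*(G + 0)) = -(18 + G)/(7*G))
u(v) - 1*(-212) = (-18 - 1*⅓)/(7*(⅓)) - 1*(-212) = (⅐)*3*(-18 - ⅓) + 212 = (⅐)*3*(-55/3) + 212 = -55/7 + 212 = 1429/7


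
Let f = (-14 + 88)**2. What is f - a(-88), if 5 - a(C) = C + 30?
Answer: 5413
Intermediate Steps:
a(C) = -25 - C (a(C) = 5 - (C + 30) = 5 - (30 + C) = 5 + (-30 - C) = -25 - C)
f = 5476 (f = 74**2 = 5476)
f - a(-88) = 5476 - (-25 - 1*(-88)) = 5476 - (-25 + 88) = 5476 - 1*63 = 5476 - 63 = 5413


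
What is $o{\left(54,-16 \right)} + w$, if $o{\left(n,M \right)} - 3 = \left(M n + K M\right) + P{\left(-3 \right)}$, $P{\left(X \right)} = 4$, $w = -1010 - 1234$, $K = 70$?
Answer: $-4221$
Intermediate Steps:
$w = -2244$
$o{\left(n,M \right)} = 7 + 70 M + M n$ ($o{\left(n,M \right)} = 3 + \left(\left(M n + 70 M\right) + 4\right) = 3 + \left(\left(70 M + M n\right) + 4\right) = 3 + \left(4 + 70 M + M n\right) = 7 + 70 M + M n$)
$o{\left(54,-16 \right)} + w = \left(7 + 70 \left(-16\right) - 864\right) - 2244 = \left(7 - 1120 - 864\right) - 2244 = -1977 - 2244 = -4221$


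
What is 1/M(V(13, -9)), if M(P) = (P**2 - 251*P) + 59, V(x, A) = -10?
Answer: 1/2669 ≈ 0.00037467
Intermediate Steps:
M(P) = 59 + P**2 - 251*P
1/M(V(13, -9)) = 1/(59 + (-10)**2 - 251*(-10)) = 1/(59 + 100 + 2510) = 1/2669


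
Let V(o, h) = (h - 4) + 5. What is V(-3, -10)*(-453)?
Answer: 4077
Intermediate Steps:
V(o, h) = 1 + h (V(o, h) = (-4 + h) + 5 = 1 + h)
V(-3, -10)*(-453) = (1 - 10)*(-453) = -9*(-453) = 4077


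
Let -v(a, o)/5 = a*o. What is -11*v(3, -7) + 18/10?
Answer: -5766/5 ≈ -1153.2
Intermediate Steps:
v(a, o) = -5*a*o
-11*v(3, -7) + 18/10 = -(-55)*3*(-7) + 18/10 = -11*105 + 18*(⅒) = -1155 + 9/5 = -5766/5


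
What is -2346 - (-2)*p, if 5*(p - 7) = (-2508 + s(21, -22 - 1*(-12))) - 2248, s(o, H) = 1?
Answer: -4234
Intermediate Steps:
p = -944 (p = 7 + ((-2508 + 1) - 2248)/5 = 7 + (-2507 - 2248)/5 = 7 + (⅕)*(-4755) = 7 - 951 = -944)
-2346 - (-2)*p = -2346 - (-2)*(-944) = -2346 - 1*1888 = -2346 - 1888 = -4234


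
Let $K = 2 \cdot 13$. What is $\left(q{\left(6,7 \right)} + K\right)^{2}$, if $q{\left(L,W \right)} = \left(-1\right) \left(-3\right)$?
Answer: $841$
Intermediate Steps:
$q{\left(L,W \right)} = 3$
$K = 26$
$\left(q{\left(6,7 \right)} + K\right)^{2} = \left(3 + 26\right)^{2} = 29^{2} = 841$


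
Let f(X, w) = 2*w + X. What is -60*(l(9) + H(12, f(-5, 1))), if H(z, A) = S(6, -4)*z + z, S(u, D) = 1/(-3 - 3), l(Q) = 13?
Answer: -1380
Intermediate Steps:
f(X, w) = X + 2*w
S(u, D) = -⅙ (S(u, D) = 1/(-6) = -⅙)
H(z, A) = 5*z/6 (H(z, A) = -z/6 + z = 5*z/6)
-60*(l(9) + H(12, f(-5, 1))) = -60*(13 + (⅚)*12) = -60*(13 + 10) = -60*23 = -1380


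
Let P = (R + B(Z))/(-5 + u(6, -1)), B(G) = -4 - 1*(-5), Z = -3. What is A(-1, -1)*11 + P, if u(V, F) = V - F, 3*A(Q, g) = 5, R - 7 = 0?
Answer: 67/3 ≈ 22.333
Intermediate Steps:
R = 7 (R = 7 + 0 = 7)
A(Q, g) = 5/3 (A(Q, g) = (⅓)*5 = 5/3)
B(G) = 1 (B(G) = -4 + 5 = 1)
P = 4 (P = (7 + 1)/(-5 + (6 - 1*(-1))) = 8/(-5 + (6 + 1)) = 8/(-5 + 7) = 8/2 = 8*(½) = 4)
A(-1, -1)*11 + P = (5/3)*11 + 4 = 55/3 + 4 = 67/3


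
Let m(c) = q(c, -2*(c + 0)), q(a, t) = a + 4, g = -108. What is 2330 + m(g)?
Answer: 2226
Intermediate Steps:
q(a, t) = 4 + a
m(c) = 4 + c
2330 + m(g) = 2330 + (4 - 108) = 2330 - 104 = 2226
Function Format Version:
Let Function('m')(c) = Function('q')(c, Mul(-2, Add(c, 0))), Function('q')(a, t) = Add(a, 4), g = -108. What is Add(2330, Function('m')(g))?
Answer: 2226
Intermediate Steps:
Function('q')(a, t) = Add(4, a)
Function('m')(c) = Add(4, c)
Add(2330, Function('m')(g)) = Add(2330, Add(4, -108)) = Add(2330, -104) = 2226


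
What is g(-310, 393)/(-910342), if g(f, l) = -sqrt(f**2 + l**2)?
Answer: sqrt(250549)/910342 ≈ 0.00054985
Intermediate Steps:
g(-310, 393)/(-910342) = -sqrt((-310)**2 + 393**2)/(-910342) = -sqrt(96100 + 154449)*(-1/910342) = -sqrt(250549)*(-1/910342) = sqrt(250549)/910342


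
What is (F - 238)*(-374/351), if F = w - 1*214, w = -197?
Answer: 242726/351 ≈ 691.53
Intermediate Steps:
F = -411 (F = -197 - 1*214 = -197 - 214 = -411)
(F - 238)*(-374/351) = (-411 - 238)*(-374/351) = -(-242726)/351 = -649*(-374/351) = 242726/351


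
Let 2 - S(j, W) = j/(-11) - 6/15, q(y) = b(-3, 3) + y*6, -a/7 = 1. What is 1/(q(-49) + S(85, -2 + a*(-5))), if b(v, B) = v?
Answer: -55/15778 ≈ -0.0034859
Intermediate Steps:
a = -7 (a = -7*1 = -7)
q(y) = -3 + 6*y (q(y) = -3 + y*6 = -3 + 6*y)
S(j, W) = 12/5 + j/11 (S(j, W) = 2 - (j/(-11) - 6/15) = 2 - (j*(-1/11) - 6*1/15) = 2 - (-j/11 - ⅖) = 2 - (-⅖ - j/11) = 2 + (⅖ + j/11) = 12/5 + j/11)
1/(q(-49) + S(85, -2 + a*(-5))) = 1/((-3 + 6*(-49)) + (12/5 + (1/11)*85)) = 1/((-3 - 294) + (12/5 + 85/11)) = 1/(-297 + 557/55) = 1/(-15778/55) = -55/15778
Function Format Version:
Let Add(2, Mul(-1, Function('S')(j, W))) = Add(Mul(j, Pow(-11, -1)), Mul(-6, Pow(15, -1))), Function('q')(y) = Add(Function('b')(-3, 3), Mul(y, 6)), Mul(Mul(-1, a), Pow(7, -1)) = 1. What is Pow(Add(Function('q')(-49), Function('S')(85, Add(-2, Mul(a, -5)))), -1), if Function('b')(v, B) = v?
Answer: Rational(-55, 15778) ≈ -0.0034859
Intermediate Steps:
a = -7 (a = Mul(-7, 1) = -7)
Function('q')(y) = Add(-3, Mul(6, y)) (Function('q')(y) = Add(-3, Mul(y, 6)) = Add(-3, Mul(6, y)))
Function('S')(j, W) = Add(Rational(12, 5), Mul(Rational(1, 11), j)) (Function('S')(j, W) = Add(2, Mul(-1, Add(Mul(j, Pow(-11, -1)), Mul(-6, Pow(15, -1))))) = Add(2, Mul(-1, Add(Mul(j, Rational(-1, 11)), Mul(-6, Rational(1, 15))))) = Add(2, Mul(-1, Add(Mul(Rational(-1, 11), j), Rational(-2, 5)))) = Add(2, Mul(-1, Add(Rational(-2, 5), Mul(Rational(-1, 11), j)))) = Add(2, Add(Rational(2, 5), Mul(Rational(1, 11), j))) = Add(Rational(12, 5), Mul(Rational(1, 11), j)))
Pow(Add(Function('q')(-49), Function('S')(85, Add(-2, Mul(a, -5)))), -1) = Pow(Add(Add(-3, Mul(6, -49)), Add(Rational(12, 5), Mul(Rational(1, 11), 85))), -1) = Pow(Add(Add(-3, -294), Add(Rational(12, 5), Rational(85, 11))), -1) = Pow(Add(-297, Rational(557, 55)), -1) = Pow(Rational(-15778, 55), -1) = Rational(-55, 15778)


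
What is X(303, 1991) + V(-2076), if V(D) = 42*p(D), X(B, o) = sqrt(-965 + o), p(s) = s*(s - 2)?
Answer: 181184976 + 3*sqrt(114) ≈ 1.8119e+8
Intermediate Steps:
p(s) = s*(-2 + s)
V(D) = 42*D*(-2 + D) (V(D) = 42*(D*(-2 + D)) = 42*D*(-2 + D))
X(303, 1991) + V(-2076) = sqrt(-965 + 1991) + 42*(-2076)*(-2 - 2076) = sqrt(1026) + 42*(-2076)*(-2078) = 3*sqrt(114) + 181184976 = 181184976 + 3*sqrt(114)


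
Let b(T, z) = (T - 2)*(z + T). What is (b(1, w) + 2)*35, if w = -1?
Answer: 70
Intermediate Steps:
b(T, z) = (-2 + T)*(T + z)
(b(1, w) + 2)*35 = ((1² - 2*1 - 2*(-1) + 1*(-1)) + 2)*35 = ((1 - 2 + 2 - 1) + 2)*35 = (0 + 2)*35 = 2*35 = 70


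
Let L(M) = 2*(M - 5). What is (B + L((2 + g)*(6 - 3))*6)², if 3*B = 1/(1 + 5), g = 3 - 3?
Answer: 47089/324 ≈ 145.34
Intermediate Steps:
g = 0
B = 1/18 (B = 1/(3*(1 + 5)) = (⅓)/6 = (⅓)*(⅙) = 1/18 ≈ 0.055556)
L(M) = -10 + 2*M (L(M) = 2*(-5 + M) = -10 + 2*M)
(B + L((2 + g)*(6 - 3))*6)² = (1/18 + (-10 + 2*((2 + 0)*(6 - 3)))*6)² = (1/18 + (-10 + 2*(2*3))*6)² = (1/18 + (-10 + 2*6)*6)² = (1/18 + (-10 + 12)*6)² = (1/18 + 2*6)² = (1/18 + 12)² = (217/18)² = 47089/324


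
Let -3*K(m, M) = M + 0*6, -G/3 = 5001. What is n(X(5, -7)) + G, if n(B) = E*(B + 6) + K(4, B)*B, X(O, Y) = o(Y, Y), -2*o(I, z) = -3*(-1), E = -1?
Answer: -60033/4 ≈ -15008.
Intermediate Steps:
G = -15003 (G = -3*5001 = -15003)
o(I, z) = -3/2 (o(I, z) = -(-3)*(-1)/2 = -½*3 = -3/2)
X(O, Y) = -3/2
K(m, M) = -M/3 (K(m, M) = -(M + 0*6)/3 = -(M + 0)/3 = -M/3)
n(B) = -6 - B - B²/3 (n(B) = -(B + 6) + (-B/3)*B = -(6 + B) - B²/3 = (-6 - B) - B²/3 = -6 - B - B²/3)
n(X(5, -7)) + G = (-6 - 1*(-3/2) - (-3/2)²/3) - 15003 = (-6 + 3/2 - ⅓*9/4) - 15003 = (-6 + 3/2 - ¾) - 15003 = -21/4 - 15003 = -60033/4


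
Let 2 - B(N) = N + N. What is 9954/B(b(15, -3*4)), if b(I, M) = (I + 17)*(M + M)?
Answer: 4977/769 ≈ 6.4720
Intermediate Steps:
b(I, M) = 2*M*(17 + I) (b(I, M) = (17 + I)*(2*M) = 2*M*(17 + I))
B(N) = 2 - 2*N (B(N) = 2 - (N + N) = 2 - 2*N)
9954/B(b(15, -3*4)) = 9954/(2 - 4*(-3*4)*(17 + 15)) = 9954/(2 - 4*(-12)*32) = 9954/(2 - 2*(-768)) = 9954/(2 + 1536) = 9954/1538 = 9954*(1/1538) = 4977/769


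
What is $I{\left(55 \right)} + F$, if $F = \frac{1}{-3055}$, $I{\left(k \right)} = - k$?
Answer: $- \frac{168026}{3055} \approx -55.0$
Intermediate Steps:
$F = - \frac{1}{3055} \approx -0.00032733$
$I{\left(55 \right)} + F = \left(-1\right) 55 - \frac{1}{3055} = -55 - \frac{1}{3055} = - \frac{168026}{3055}$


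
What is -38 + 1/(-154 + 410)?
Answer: -9727/256 ≈ -37.996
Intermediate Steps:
-38 + 1/(-154 + 410) = -38 + 1/256 = -9727/256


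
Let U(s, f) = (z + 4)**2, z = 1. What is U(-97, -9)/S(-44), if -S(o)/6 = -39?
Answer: 25/234 ≈ 0.10684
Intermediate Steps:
S(o) = 234 (S(o) = -6*(-39) = 234)
U(s, f) = 25 (U(s, f) = (1 + 4)**2 = 5**2 = 25)
U(-97, -9)/S(-44) = 25/234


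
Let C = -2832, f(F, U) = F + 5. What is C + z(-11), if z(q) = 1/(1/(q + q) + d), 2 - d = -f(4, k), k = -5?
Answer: -682490/241 ≈ -2831.9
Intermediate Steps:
f(F, U) = 5 + F
d = 11 (d = 2 - (-1)*(5 + 4) = 2 - (-1)*9 = 2 - 1*(-9) = 2 + 9 = 11)
z(q) = 1/(11 + 1/(2*q)) (z(q) = 1/(1/(q + q) + 11) = 1/(1/(2*q) + 11) = 1/(11 + 1/(2*q)))
C + z(-11) = -2832 + 2*(-11)/(1 + 22*(-11)) = -2832 + 2*(-11)/(1 - 242) = -2832 + 2*(-11)/(-241) = -2832 + 2*(-11)*(-1/241) = -2832 + 22/241 = -682490/241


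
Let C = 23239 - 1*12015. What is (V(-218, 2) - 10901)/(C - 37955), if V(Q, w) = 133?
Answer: 10768/26731 ≈ 0.40283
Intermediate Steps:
C = 11224 (C = 23239 - 12015 = 11224)
(V(-218, 2) - 10901)/(C - 37955) = (133 - 10901)/(11224 - 37955) = -10768/(-26731) = -10768*(-1/26731) = 10768/26731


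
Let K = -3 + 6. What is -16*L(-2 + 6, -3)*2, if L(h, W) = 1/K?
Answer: -32/3 ≈ -10.667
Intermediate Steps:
K = 3
L(h, W) = 1/3
-16*L(-2 + 6, -3)*2 = -16*1/3*2 = -16/3*2 = -32/3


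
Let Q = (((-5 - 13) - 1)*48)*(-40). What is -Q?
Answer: -36480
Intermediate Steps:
Q = 36480 (Q = ((-18 - 1)*48)*(-40) = -19*48*(-40) = -912*(-40) = 36480)
-Q = -1*36480 = -36480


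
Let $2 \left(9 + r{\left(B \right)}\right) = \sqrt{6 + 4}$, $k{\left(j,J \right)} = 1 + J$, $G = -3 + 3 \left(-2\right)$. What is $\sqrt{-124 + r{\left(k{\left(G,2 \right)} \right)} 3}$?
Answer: $\frac{\sqrt{-604 + 6 \sqrt{10}}}{2} \approx 12.094 i$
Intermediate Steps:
$G = -9$ ($G = -3 - 6 = -9$)
$r{\left(B \right)} = -9 + \frac{\sqrt{10}}{2}$ ($r{\left(B \right)} = -9 + \frac{\sqrt{6 + 4}}{2} = -9 + \frac{\sqrt{10}}{2}$)
$\sqrt{-124 + r{\left(k{\left(G,2 \right)} \right)} 3} = \sqrt{-124 + \left(-9 + \frac{\sqrt{10}}{2}\right) 3} = \sqrt{-124 - \left(27 - \frac{3 \sqrt{10}}{2}\right)} = \sqrt{-151 + \frac{3 \sqrt{10}}{2}}$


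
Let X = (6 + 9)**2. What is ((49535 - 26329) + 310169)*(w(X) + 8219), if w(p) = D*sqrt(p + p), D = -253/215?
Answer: 2740009125 - 253031625*sqrt(2)/43 ≈ 2.7317e+9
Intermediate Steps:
D = -253/215 (D = -253*1/215 = -253/215 ≈ -1.1767)
X = 225 (X = 15**2 = 225)
w(p) = -253*sqrt(2)*sqrt(p)/215 (w(p) = -253*sqrt(p + p)/215 = -253*sqrt(2)*sqrt(p)/215)
((49535 - 26329) + 310169)*(w(X) + 8219) = ((49535 - 26329) + 310169)*(-253*sqrt(2)*sqrt(225)/215 + 8219) = (23206 + 310169)*(-253/215*sqrt(2)*15 + 8219) = 333375*(-759*sqrt(2)/43 + 8219) = 333375*(8219 - 759*sqrt(2)/43) = 2740009125 - 253031625*sqrt(2)/43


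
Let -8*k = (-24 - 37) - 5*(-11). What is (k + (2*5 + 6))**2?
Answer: 4489/16 ≈ 280.56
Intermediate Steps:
k = 3/4 (k = -((-24 - 37) - 5*(-11))/8 = -(-61 + 55)/8 = -1/8*(-6) = 3/4 ≈ 0.75000)
(k + (2*5 + 6))**2 = (3/4 + (2*5 + 6))**2 = (3/4 + (10 + 6))**2 = (3/4 + 16)**2 = (67/4)**2 = 4489/16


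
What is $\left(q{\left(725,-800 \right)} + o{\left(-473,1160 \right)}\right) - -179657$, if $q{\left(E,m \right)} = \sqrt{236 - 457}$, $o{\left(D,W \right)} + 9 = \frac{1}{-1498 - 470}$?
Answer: $\frac{353547263}{1968} + i \sqrt{221} \approx 1.7965 \cdot 10^{5} + 14.866 i$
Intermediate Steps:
$o{\left(D,W \right)} = - \frac{17713}{1968}$ ($o{\left(D,W \right)} = -9 + \frac{1}{-1498 - 470} = -9 + \frac{1}{-1968} = -9 - \frac{1}{1968} = - \frac{17713}{1968}$)
$q{\left(E,m \right)} = i \sqrt{221}$ ($q{\left(E,m \right)} = \sqrt{-221} = i \sqrt{221}$)
$\left(q{\left(725,-800 \right)} + o{\left(-473,1160 \right)}\right) - -179657 = \left(i \sqrt{221} - \frac{17713}{1968}\right) - -179657 = \left(- \frac{17713}{1968} + i \sqrt{221}\right) + \left(-655216 + 834873\right) = \left(- \frac{17713}{1968} + i \sqrt{221}\right) + 179657 = \frac{353547263}{1968} + i \sqrt{221}$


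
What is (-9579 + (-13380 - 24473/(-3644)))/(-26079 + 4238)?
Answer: 83638123/79588604 ≈ 1.0509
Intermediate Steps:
(-9579 + (-13380 - 24473/(-3644)))/(-26079 + 4238) = (-9579 + (-13380 - 24473*(-1)/3644))/(-21841) = (-9579 + (-13380 - 1*(-24473/3644)))*(-1/21841) = (-9579 + (-13380 + 24473/3644))*(-1/21841) = (-9579 - 48732247/3644)*(-1/21841) = -83638123/3644*(-1/21841) = 83638123/79588604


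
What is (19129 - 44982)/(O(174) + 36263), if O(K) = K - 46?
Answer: -25853/36391 ≈ -0.71042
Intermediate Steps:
O(K) = -46 + K
(19129 - 44982)/(O(174) + 36263) = (19129 - 44982)/((-46 + 174) + 36263) = -25853/(128 + 36263) = -25853/36391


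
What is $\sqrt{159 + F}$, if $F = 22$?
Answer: $\sqrt{181} \approx 13.454$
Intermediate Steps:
$\sqrt{159 + F} = \sqrt{159 + 22} = \sqrt{181}$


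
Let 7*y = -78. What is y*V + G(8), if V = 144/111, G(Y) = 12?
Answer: -636/259 ≈ -2.4556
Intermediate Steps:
V = 48/37 (V = 144*(1/111) = 48/37 ≈ 1.2973)
y = -78/7 (y = (1/7)*(-78) = -78/7 ≈ -11.143)
y*V + G(8) = -78/7*48/37 + 12 = -3744/259 + 12 = -636/259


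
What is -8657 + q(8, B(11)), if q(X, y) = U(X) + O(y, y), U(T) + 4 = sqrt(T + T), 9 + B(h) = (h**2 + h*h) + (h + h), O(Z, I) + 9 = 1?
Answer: -8665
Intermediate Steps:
O(Z, I) = -8 (O(Z, I) = -9 + 1 = -8)
B(h) = -9 + 2*h + 2*h**2 (B(h) = -9 + ((h**2 + h*h) + (h + h)) = -9 + ((h**2 + h**2) + 2*h) = -9 + (2*h**2 + 2*h) = -9 + (2*h + 2*h**2) = -9 + 2*h + 2*h**2)
U(T) = -4 + sqrt(2)*sqrt(T) (U(T) = -4 + sqrt(T + T) = -4 + sqrt(2*T) = -4 + sqrt(2)*sqrt(T))
q(X, y) = -12 + sqrt(2)*sqrt(X) (q(X, y) = (-4 + sqrt(2)*sqrt(X)) - 8 = -12 + sqrt(2)*sqrt(X))
-8657 + q(8, B(11)) = -8657 + (-12 + sqrt(2)*sqrt(8)) = -8657 + (-12 + sqrt(2)*(2*sqrt(2))) = -8657 + (-12 + 4) = -8657 - 8 = -8665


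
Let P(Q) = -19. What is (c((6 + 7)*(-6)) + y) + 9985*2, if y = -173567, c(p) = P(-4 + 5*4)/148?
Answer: -22732375/148 ≈ -1.5360e+5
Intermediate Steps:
c(p) = -19/148
(c((6 + 7)*(-6)) + y) + 9985*2 = (-19/148 - 173567) + 9985*2 = -25687935/148 + 19970 = -22732375/148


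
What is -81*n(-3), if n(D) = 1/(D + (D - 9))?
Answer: 27/5 ≈ 5.4000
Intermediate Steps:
n(D) = 1/(-9 + 2*D) (n(D) = 1/(D + (-9 + D)) = 1/(-9 + 2*D))
-81*n(-3) = -81/(-9 + 2*(-3)) = -81/(-9 - 6) = -81/(-15) = -81*(-1/15) = 27/5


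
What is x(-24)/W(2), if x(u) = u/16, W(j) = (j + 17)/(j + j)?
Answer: -6/19 ≈ -0.31579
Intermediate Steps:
W(j) = (17 + j)/(2*j) (W(j) = (17 + j)/((2*j)) = (17 + j)*(1/(2*j)) = (17 + j)/(2*j))
x(u) = u/16 (x(u) = u*(1/16) = u/16)
x(-24)/W(2) = ((1/16)*(-24))/(((½)*(17 + 2)/2)) = -3/(2*((½)*(½)*19)) = -3/(2*19/4) = -3/2*4/19 = -6/19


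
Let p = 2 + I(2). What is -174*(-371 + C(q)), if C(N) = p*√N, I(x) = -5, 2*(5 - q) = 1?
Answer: 64554 + 783*√2 ≈ 65661.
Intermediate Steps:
q = 9/2 (q = 5 - ½*1 = 5 - ½ = 9/2 ≈ 4.5000)
p = -3 (p = 2 - 5 = -3)
C(N) = -3*√N
-174*(-371 + C(q)) = -174*(-371 - 9*√2/2) = 64554 + 783*√2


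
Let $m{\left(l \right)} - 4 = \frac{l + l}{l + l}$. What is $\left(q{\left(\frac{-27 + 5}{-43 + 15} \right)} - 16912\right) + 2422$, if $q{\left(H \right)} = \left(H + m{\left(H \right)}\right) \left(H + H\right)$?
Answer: $- \frac{1419129}{98} \approx -14481.0$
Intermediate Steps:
$m{\left(l \right)} = 5$ ($m{\left(l \right)} = 4 + \frac{l + l}{l + l} = 4 + \frac{2 l}{2 l} = 4 + 2 l \frac{1}{2 l} = 4 + 1 = 5$)
$q{\left(H \right)} = 2 H \left(5 + H\right)$ ($q{\left(H \right)} = \left(H + 5\right) \left(H + H\right) = \left(5 + H\right) 2 H = 2 H \left(5 + H\right)$)
$\left(q{\left(\frac{-27 + 5}{-43 + 15} \right)} - 16912\right) + 2422 = \left(2 \frac{-27 + 5}{-43 + 15} \left(5 + \frac{-27 + 5}{-43 + 15}\right) - 16912\right) + 2422 = \left(2 \left(- \frac{22}{-28}\right) \left(5 - \frac{22}{-28}\right) - 16912\right) + 2422 = \left(2 \left(\left(-22\right) \left(- \frac{1}{28}\right)\right) \left(5 - - \frac{11}{14}\right) - 16912\right) + 2422 = \left(2 \cdot \frac{11}{14} \left(5 + \frac{11}{14}\right) - 16912\right) + 2422 = \left(2 \cdot \frac{11}{14} \cdot \frac{81}{14} - 16912\right) + 2422 = \left(\frac{891}{98} - 16912\right) + 2422 = - \frac{1656485}{98} + 2422 = - \frac{1419129}{98}$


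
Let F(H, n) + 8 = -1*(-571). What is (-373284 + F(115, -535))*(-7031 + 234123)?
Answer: -84641957332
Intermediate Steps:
F(H, n) = 563 (F(H, n) = -8 - 1*(-571) = -8 + 571 = 563)
(-373284 + F(115, -535))*(-7031 + 234123) = (-373284 + 563)*(-7031 + 234123) = -372721*227092 = -84641957332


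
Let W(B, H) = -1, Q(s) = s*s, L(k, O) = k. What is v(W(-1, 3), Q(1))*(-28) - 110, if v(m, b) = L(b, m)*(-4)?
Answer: 2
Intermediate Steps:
Q(s) = s**2
v(m, b) = -4*b (v(m, b) = b*(-4) = -4*b)
v(W(-1, 3), Q(1))*(-28) - 110 = -4*1**2*(-28) - 110 = -4*1*(-28) - 110 = -4*(-28) - 110 = 112 - 110 = 2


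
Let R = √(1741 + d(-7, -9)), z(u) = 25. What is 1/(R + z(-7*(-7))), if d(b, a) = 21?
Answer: -25/1137 + √1762/1137 ≈ 0.014931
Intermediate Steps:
R = √1762 (R = √(1741 + 21) = √1762 ≈ 41.976)
1/(R + z(-7*(-7))) = 1/(√1762 + 25) = 1/(25 + √1762)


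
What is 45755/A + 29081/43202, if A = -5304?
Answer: -911230943/114571704 ≈ -7.9534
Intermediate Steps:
45755/A + 29081/43202 = 45755/(-5304) + 29081/43202 = 45755*(-1/5304) + 29081*(1/43202) = -45755/5304 + 29081/43202 = -911230943/114571704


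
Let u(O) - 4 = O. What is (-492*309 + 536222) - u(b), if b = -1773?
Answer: 385963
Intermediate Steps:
u(O) = 4 + O
(-492*309 + 536222) - u(b) = (-492*309 + 536222) - (4 - 1773) = (-152028 + 536222) - 1*(-1769) = 384194 + 1769 = 385963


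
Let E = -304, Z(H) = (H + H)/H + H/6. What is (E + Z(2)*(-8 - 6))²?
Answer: 1020100/9 ≈ 1.1334e+5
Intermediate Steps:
Z(H) = 2 + H/6 (Z(H) = (2*H)/H + H*(⅙) = 2 + H/6)
(E + Z(2)*(-8 - 6))² = (-304 + (2 + (⅙)*2)*(-8 - 6))² = (-304 + (2 + ⅓)*(-14))² = (-304 + (7/3)*(-14))² = (-304 - 98/3)² = (-1010/3)² = 1020100/9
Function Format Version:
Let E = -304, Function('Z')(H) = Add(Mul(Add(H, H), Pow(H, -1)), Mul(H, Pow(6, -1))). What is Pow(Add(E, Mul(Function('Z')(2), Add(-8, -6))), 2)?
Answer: Rational(1020100, 9) ≈ 1.1334e+5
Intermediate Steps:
Function('Z')(H) = Add(2, Mul(Rational(1, 6), H)) (Function('Z')(H) = Add(Mul(Mul(2, H), Pow(H, -1)), Mul(H, Rational(1, 6))) = Add(2, Mul(Rational(1, 6), H)))
Pow(Add(E, Mul(Function('Z')(2), Add(-8, -6))), 2) = Pow(Add(-304, Mul(Add(2, Mul(Rational(1, 6), 2)), Add(-8, -6))), 2) = Pow(Add(-304, Mul(Add(2, Rational(1, 3)), -14)), 2) = Pow(Add(-304, Mul(Rational(7, 3), -14)), 2) = Pow(Add(-304, Rational(-98, 3)), 2) = Pow(Rational(-1010, 3), 2) = Rational(1020100, 9)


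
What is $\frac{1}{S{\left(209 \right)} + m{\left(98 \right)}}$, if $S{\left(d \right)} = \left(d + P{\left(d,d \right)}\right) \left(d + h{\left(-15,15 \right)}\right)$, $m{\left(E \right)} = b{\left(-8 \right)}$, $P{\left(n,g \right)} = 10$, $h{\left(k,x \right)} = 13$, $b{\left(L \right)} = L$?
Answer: $\frac{1}{48610} \approx 2.0572 \cdot 10^{-5}$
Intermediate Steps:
$m{\left(E \right)} = -8$
$S{\left(d \right)} = \left(10 + d\right) \left(13 + d\right)$ ($S{\left(d \right)} = \left(d + 10\right) \left(d + 13\right) = \left(10 + d\right) \left(13 + d\right)$)
$\frac{1}{S{\left(209 \right)} + m{\left(98 \right)}} = \frac{1}{\left(130 + 209^{2} + 23 \cdot 209\right) - 8} = \frac{1}{\left(130 + 43681 + 4807\right) - 8} = \frac{1}{48618 - 8} = \frac{1}{48610}$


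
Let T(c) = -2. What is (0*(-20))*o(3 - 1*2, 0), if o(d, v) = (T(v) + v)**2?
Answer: 0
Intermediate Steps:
o(d, v) = (-2 + v)**2
(0*(-20))*o(3 - 1*2, 0) = (0*(-20))*(-2 + 0)**2 = 0*(-2)**2 = 0*4 = 0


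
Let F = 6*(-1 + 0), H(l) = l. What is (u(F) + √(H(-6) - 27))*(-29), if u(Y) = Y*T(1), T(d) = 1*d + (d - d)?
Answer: 174 - 29*I*√33 ≈ 174.0 - 166.59*I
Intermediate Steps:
F = -6 (F = 6*(-1) = -6)
T(d) = d (T(d) = d + 0 = d)
u(Y) = Y (u(Y) = Y*1 = Y)
(u(F) + √(H(-6) - 27))*(-29) = (-6 + √(-6 - 27))*(-29) = (-6 + √(-33))*(-29) = (-6 + I*√33)*(-29) = 174 - 29*I*√33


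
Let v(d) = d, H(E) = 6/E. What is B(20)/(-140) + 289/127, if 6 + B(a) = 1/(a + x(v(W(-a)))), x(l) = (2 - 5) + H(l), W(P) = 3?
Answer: 783091/337820 ≈ 2.3181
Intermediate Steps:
x(l) = -3 + 6/l (x(l) = (2 - 5) + 6/l = -3 + 6/l)
B(a) = -6 + 1/(-1 + a) (B(a) = -6 + 1/(a + (-3 + 6/3)) = -6 + 1/(a + (-3 + 6*(⅓))) = -6 + 1/(a + (-3 + 2)) = -6 + 1/(a - 1) = -6 + 1/(-1 + a))
B(20)/(-140) + 289/127 = ((7 - 6*20)/(-1 + 20))/(-140) + 289/127 = ((7 - 120)/19)*(-1/140) + 289*(1/127) = ((1/19)*(-113))*(-1/140) + 289/127 = -113/19*(-1/140) + 289/127 = 113/2660 + 289/127 = 783091/337820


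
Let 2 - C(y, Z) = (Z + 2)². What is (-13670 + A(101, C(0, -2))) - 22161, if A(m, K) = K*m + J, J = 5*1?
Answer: -35624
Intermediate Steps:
C(y, Z) = 2 - (2 + Z)² (C(y, Z) = 2 - (Z + 2)² = 2 - (2 + Z)²)
J = 5
A(m, K) = 5 + K*m (A(m, K) = K*m + 5 = 5 + K*m)
(-13670 + A(101, C(0, -2))) - 22161 = (-13670 + (5 + (2 - (2 - 2)²)*101)) - 22161 = (-13670 + (5 + (2 - 1*0²)*101)) - 22161 = (-13670 + (5 + (2 - 1*0)*101)) - 22161 = (-13670 + (5 + (2 + 0)*101)) - 22161 = (-13670 + (5 + 2*101)) - 22161 = (-13670 + (5 + 202)) - 22161 = (-13670 + 207) - 22161 = -13463 - 22161 = -35624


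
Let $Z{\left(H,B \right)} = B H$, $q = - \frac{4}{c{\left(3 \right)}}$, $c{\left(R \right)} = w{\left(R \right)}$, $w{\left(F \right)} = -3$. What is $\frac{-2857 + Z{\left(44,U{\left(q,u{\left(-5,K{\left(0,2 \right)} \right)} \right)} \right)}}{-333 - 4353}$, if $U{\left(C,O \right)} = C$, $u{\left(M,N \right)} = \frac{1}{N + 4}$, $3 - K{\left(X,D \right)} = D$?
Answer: $\frac{8395}{14058} \approx 0.59717$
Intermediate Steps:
$c{\left(R \right)} = -3$
$K{\left(X,D \right)} = 3 - D$
$q = \frac{4}{3}$ ($q = - \frac{4}{-3} = \left(-4\right) \left(- \frac{1}{3}\right) = \frac{4}{3} \approx 1.3333$)
$u{\left(M,N \right)} = \frac{1}{4 + N}$
$\frac{-2857 + Z{\left(44,U{\left(q,u{\left(-5,K{\left(0,2 \right)} \right)} \right)} \right)}}{-333 - 4353} = \frac{-2857 + \frac{4}{3} \cdot 44}{-333 - 4353} = \frac{-2857 + \frac{176}{3}}{-4686} = \left(- \frac{8395}{3}\right) \left(- \frac{1}{4686}\right) = \frac{8395}{14058}$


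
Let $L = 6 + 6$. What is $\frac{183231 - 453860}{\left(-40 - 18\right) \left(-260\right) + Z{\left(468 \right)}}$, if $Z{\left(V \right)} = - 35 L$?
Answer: $- \frac{270629}{14660} \approx -18.46$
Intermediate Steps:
$L = 12$
$Z{\left(V \right)} = -420$ ($Z{\left(V \right)} = \left(-35\right) 12 = -420$)
$\frac{183231 - 453860}{\left(-40 - 18\right) \left(-260\right) + Z{\left(468 \right)}} = \frac{183231 - 453860}{\left(-40 - 18\right) \left(-260\right) - 420} = - \frac{270629}{\left(-58\right) \left(-260\right) - 420} = - \frac{270629}{15080 - 420} = - \frac{270629}{14660}$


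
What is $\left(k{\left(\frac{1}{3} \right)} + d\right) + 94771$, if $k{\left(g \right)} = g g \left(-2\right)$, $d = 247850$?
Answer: $\frac{3083587}{9} \approx 3.4262 \cdot 10^{5}$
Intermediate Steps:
$k{\left(g \right)} = - 2 g^{2}$ ($k{\left(g \right)} = g^{2} \left(-2\right) = - 2 g^{2}$)
$\left(k{\left(\frac{1}{3} \right)} + d\right) + 94771 = \left(- 2 \left(\frac{1}{3}\right)^{2} + 247850\right) + 94771 = \left(- \frac{2}{9} + 247850\right) + 94771 = \frac{2230648}{9} + 94771 = \frac{3083587}{9}$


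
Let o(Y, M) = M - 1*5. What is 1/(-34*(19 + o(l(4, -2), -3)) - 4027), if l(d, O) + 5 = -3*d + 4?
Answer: -1/4401 ≈ -0.00022722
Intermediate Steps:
l(d, O) = -1 - 3*d (l(d, O) = -5 + (-3*d + 4) = -5 + (4 - 3*d) = -1 - 3*d)
o(Y, M) = -5 + M (o(Y, M) = M - 5 = -5 + M)
1/(-34*(19 + o(l(4, -2), -3)) - 4027) = 1/(-34*(19 + (-5 - 3)) - 4027) = 1/(-34*(19 - 8) - 4027) = 1/(-34*11 - 4027) = 1/(-374 - 4027) = 1/(-4401) = -1/4401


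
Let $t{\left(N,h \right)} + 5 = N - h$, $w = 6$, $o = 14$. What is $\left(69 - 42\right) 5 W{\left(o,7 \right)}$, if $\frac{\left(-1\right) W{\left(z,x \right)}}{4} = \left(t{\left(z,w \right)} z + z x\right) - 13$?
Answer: $-68580$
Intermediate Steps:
$t{\left(N,h \right)} = -5 + N - h$ ($t{\left(N,h \right)} = -5 + \left(N - h\right) = -5 + N - h$)
$W{\left(z,x \right)} = 52 - 4 x z - 4 z \left(-11 + z\right)$ ($W{\left(z,x \right)} = - 4 \left(\left(\left(-5 + z - 6\right) z + z x\right) - 13\right) = - 4 \left(\left(\left(-5 + z - 6\right) z + x z\right) - 13\right) = - 4 \left(\left(\left(-11 + z\right) z + x z\right) - 13\right) = - 4 \left(\left(z \left(-11 + z\right) + x z\right) - 13\right) = - 4 \left(\left(x z + z \left(-11 + z\right)\right) - 13\right) = - 4 \left(-13 + x z + z \left(-11 + z\right)\right) = 52 - 4 x z - 4 z \left(-11 + z\right)$)
$\left(69 - 42\right) 5 W{\left(o,7 \right)} = \left(69 - 42\right) 5 \left(52 - 28 \cdot 14 - 56 \left(-11 + 14\right)\right) = \left(69 - 42\right) 5 \left(52 - 392 - 56 \cdot 3\right) = 27 \cdot 5 \left(52 - 392 - 168\right) = 135 \left(-508\right) = -68580$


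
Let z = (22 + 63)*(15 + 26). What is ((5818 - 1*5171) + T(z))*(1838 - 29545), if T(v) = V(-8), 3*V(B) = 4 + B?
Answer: -53668459/3 ≈ -1.7889e+7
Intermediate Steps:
V(B) = 4/3 + B/3 (V(B) = (4 + B)/3 = 4/3 + B/3)
z = 3485 (z = 85*41 = 3485)
T(v) = -4/3 (T(v) = 4/3 + (⅓)*(-8) = 4/3 - 8/3 = -4/3)
((5818 - 1*5171) + T(z))*(1838 - 29545) = ((5818 - 1*5171) - 4/3)*(1838 - 29545) = ((5818 - 5171) - 4/3)*(-27707) = (647 - 4/3)*(-27707) = (1937/3)*(-27707) = -53668459/3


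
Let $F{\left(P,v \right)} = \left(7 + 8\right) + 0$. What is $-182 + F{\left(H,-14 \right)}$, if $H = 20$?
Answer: $-167$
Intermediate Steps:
$F{\left(P,v \right)} = 15$ ($F{\left(P,v \right)} = 15 + 0 = 15$)
$-182 + F{\left(H,-14 \right)} = -182 + 15 = -167$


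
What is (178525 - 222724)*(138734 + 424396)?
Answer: -24889782870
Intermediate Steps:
(178525 - 222724)*(138734 + 424396) = -44199*563130 = -24889782870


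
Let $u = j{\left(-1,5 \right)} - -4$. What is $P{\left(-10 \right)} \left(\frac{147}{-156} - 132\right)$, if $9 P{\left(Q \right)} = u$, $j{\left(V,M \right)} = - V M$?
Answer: $- \frac{6913}{52} \approx -132.94$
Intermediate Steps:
$j{\left(V,M \right)} = - M V$
$u = 9$ ($u = \left(-1\right) 5 \left(-1\right) - -4 = 5 + 4 = 9$)
$P{\left(Q \right)} = 1$ ($P{\left(Q \right)} = \frac{1}{9} \cdot 9 = 1$)
$P{\left(-10 \right)} \left(\frac{147}{-156} - 132\right) = 1 \left(\frac{147}{-156} - 132\right) = 1 \left(147 \left(- \frac{1}{156}\right) - 132\right) = 1 \left(- \frac{49}{52} - 132\right) = 1 \left(- \frac{6913}{52}\right) = - \frac{6913}{52}$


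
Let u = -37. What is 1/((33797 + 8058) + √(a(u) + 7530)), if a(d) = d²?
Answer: 3805/159257466 - √8899/1751832126 ≈ 2.3838e-5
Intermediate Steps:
1/((33797 + 8058) + √(a(u) + 7530)) = 1/((33797 + 8058) + √((-37)² + 7530)) = 1/(41855 + √(1369 + 7530)) = 1/(41855 + √8899)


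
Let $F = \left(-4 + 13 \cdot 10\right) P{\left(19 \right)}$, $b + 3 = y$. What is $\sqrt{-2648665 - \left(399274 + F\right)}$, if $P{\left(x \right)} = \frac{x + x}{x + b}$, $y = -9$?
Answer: $i \sqrt{3048623} \approx 1746.0 i$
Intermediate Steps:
$b = -12$ ($b = -3 - 9 = -12$)
$P{\left(x \right)} = \frac{2 x}{-12 + x}$ ($P{\left(x \right)} = \frac{x + x}{x - 12} = \frac{2 x}{-12 + x}$)
$F = 684$ ($F = \left(-4 + 13 \cdot 10\right) 2 \cdot 19 \frac{1}{-12 + 19} = \left(-4 + 130\right) 2 \cdot 19 \cdot \frac{1}{7} = 126 \cdot 2 \cdot 19 \cdot \frac{1}{7} = 126 \cdot \frac{38}{7} = 684$)
$\sqrt{-2648665 - \left(399274 + F\right)} = \sqrt{-2648665 - 399958} = \sqrt{-3048623} = i \sqrt{3048623}$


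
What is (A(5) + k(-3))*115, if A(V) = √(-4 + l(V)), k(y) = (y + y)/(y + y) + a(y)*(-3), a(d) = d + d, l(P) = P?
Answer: 2300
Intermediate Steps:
a(d) = 2*d
k(y) = 1 - 6*y (k(y) = (y + y)/(y + y) + (2*y)*(-3) = (2*y)/((2*y)) - 6*y = (2*y)*(1/(2*y)) - 6*y = 1 - 6*y)
A(V) = √(-4 + V)
(A(5) + k(-3))*115 = (√(-4 + 5) + (1 - 6*(-3)))*115 = (√1 + (1 + 18))*115 = (1 + 19)*115 = 20*115 = 2300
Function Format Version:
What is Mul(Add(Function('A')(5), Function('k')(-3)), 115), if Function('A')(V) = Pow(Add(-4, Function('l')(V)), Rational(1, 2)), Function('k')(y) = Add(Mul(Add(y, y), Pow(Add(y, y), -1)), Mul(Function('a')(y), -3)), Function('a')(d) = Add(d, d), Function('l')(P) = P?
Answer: 2300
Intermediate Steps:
Function('a')(d) = Mul(2, d)
Function('k')(y) = Add(1, Mul(-6, y)) (Function('k')(y) = Add(Mul(Add(y, y), Pow(Add(y, y), -1)), Mul(Mul(2, y), -3)) = Add(Mul(Mul(2, y), Pow(Mul(2, y), -1)), Mul(-6, y)) = Add(Mul(Mul(2, y), Mul(Rational(1, 2), Pow(y, -1))), Mul(-6, y)) = Add(1, Mul(-6, y)))
Function('A')(V) = Pow(Add(-4, V), Rational(1, 2))
Mul(Add(Function('A')(5), Function('k')(-3)), 115) = Mul(Add(Pow(Add(-4, 5), Rational(1, 2)), Add(1, Mul(-6, -3))), 115) = Mul(Add(Pow(1, Rational(1, 2)), Add(1, 18)), 115) = Mul(Add(1, 19), 115) = Mul(20, 115) = 2300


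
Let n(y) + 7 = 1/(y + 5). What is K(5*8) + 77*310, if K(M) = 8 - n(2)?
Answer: 167194/7 ≈ 23885.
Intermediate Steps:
n(y) = -7 + 1/(5 + y) (n(y) = -7 + 1/(y + 5) = -7 + 1/(5 + y))
K(M) = 104/7 (K(M) = 8 - (-34 - 7*2)/(5 + 2) = 8 - (-34 - 14)/7 = 8 - (-48)/7 = 8 - 1*(-48/7) = 8 + 48/7 = 104/7)
K(5*8) + 77*310 = 104/7 + 77*310 = 104/7 + 23870 = 167194/7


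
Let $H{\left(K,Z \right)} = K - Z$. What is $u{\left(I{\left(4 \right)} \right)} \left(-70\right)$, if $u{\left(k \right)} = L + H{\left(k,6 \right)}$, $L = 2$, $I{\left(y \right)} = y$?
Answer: $0$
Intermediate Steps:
$u{\left(k \right)} = -4 + k$ ($u{\left(k \right)} = 2 + \left(k - 6\right) = 2 + \left(-6 + k\right) = -4 + k$)
$u{\left(I{\left(4 \right)} \right)} \left(-70\right) = \left(-4 + 4\right) \left(-70\right) = 0 \left(-70\right) = 0$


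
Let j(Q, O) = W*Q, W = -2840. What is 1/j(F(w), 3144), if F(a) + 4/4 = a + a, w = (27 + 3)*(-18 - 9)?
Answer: 1/4603640 ≈ 2.1722e-7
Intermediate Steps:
w = -810 (w = 30*(-27) = -810)
F(a) = -1 + 2*a (F(a) = -1 + (a + a) = -1 + 2*a)
j(Q, O) = -2840*Q
1/j(F(w), 3144) = 1/(-2840*(-1 + 2*(-810))) = 1/(-2840*(-1 - 1620)) = 1/(-2840*(-1621)) = 1/4603640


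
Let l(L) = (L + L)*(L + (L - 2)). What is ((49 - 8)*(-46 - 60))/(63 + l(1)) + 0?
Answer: -4346/63 ≈ -68.984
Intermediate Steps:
l(L) = 2*L*(-2 + 2*L) (l(L) = (2*L)*(L + (-2 + L)) = (2*L)*(-2 + 2*L) = 2*L*(-2 + 2*L))
((49 - 8)*(-46 - 60))/(63 + l(1)) + 0 = ((49 - 8)*(-46 - 60))/(63 + 4*1*(-1 + 1)) + 0 = (41*(-106))/(63 + 4*1*0) + 0 = -4346/(63 + 0) + 0 = -4346/63 + 0 = -4346/63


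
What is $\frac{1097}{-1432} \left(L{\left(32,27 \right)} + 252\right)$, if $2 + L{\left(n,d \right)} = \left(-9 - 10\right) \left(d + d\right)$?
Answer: $\frac{106409}{179} \approx 594.46$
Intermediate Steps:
$L{\left(n,d \right)} = -2 - 38 d$ ($L{\left(n,d \right)} = -2 + \left(-9 - 10\right) \left(d + d\right) = -2 - 19 \cdot 2 d = -2 - 38 d$)
$\frac{1097}{-1432} \left(L{\left(32,27 \right)} + 252\right) = \frac{1097}{-1432} \left(\left(-2 - 1026\right) + 252\right) = 1097 \left(- \frac{1}{1432}\right) \left(\left(-2 - 1026\right) + 252\right) = - \frac{1097 \left(-1028 + 252\right)}{1432} = \left(- \frac{1097}{1432}\right) \left(-776\right) = \frac{106409}{179}$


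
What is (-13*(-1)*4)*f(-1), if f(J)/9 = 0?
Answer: 0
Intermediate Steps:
f(J) = 0 (f(J) = 9*0 = 0)
(-13*(-1)*4)*f(-1) = (-13*(-1)*4)*0 = (13*4)*0 = 52*0 = 0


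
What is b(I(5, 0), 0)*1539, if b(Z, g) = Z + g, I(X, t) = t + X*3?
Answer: 23085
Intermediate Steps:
I(X, t) = t + 3*X
b(I(5, 0), 0)*1539 = ((0 + 3*5) + 0)*1539 = ((0 + 15) + 0)*1539 = (15 + 0)*1539 = 15*1539 = 23085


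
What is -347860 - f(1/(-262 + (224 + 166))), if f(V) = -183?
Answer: -347677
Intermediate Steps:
-347860 - f(1/(-262 + (224 + 166))) = -347860 - 1*(-183) = -347860 + 183 = -347677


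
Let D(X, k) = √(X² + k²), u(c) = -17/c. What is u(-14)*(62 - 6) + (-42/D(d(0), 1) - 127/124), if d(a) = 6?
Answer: 8305/124 - 42*√37/37 ≈ 60.071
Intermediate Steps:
u(-14)*(62 - 6) + (-42/D(d(0), 1) - 127/124) = (-17/(-14))*(62 - 6) + (-42/√(6² + 1²) - 127/124) = -17*(-1/14)*56 + (-42/√(36 + 1) - 127*1/124) = (17/14)*56 + (-42*√37/37 - 127/124) = 68 + (-42*√37/37 - 127/124) = 68 + (-127/124 - 42*√37/37) = 8305/124 - 42*√37/37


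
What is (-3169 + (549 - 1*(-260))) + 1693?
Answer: -667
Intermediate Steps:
(-3169 + (549 - 1*(-260))) + 1693 = (-3169 + (549 + 260)) + 1693 = (-3169 + 809) + 1693 = -2360 + 1693 = -667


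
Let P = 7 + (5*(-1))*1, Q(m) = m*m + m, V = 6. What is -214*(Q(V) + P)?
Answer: -9416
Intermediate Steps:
Q(m) = m + m**2 (Q(m) = m**2 + m = m + m**2)
P = 2 (P = 7 - 5*1 = 7 - 5 = 2)
-214*(Q(V) + P) = -214*(6*(1 + 6) + 2) = -214*(6*7 + 2) = -214*(42 + 2) = -214*44 = -9416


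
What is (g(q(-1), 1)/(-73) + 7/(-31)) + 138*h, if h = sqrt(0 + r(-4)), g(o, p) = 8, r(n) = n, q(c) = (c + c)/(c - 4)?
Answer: -759/2263 + 276*I ≈ -0.3354 + 276.0*I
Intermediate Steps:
q(c) = 2*c/(-4 + c) (q(c) = (2*c)/(-4 + c) = 2*c/(-4 + c))
h = 2*I (h = sqrt(0 - 4) = sqrt(-4) = 2*I ≈ 2.0*I)
(g(q(-1), 1)/(-73) + 7/(-31)) + 138*h = (8/(-73) + 7/(-31)) + 138*(2*I) = (8*(-1/73) + 7*(-1/31)) + 276*I = (-8/73 - 7/31) + 276*I = -759/2263 + 276*I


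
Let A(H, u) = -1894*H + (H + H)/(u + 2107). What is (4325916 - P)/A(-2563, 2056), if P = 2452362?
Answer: 1299934217/3368089560 ≈ 0.38596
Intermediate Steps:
A(H, u) = -1894*H + 2*H/(2107 + u) (A(H, u) = -1894*H + (2*H)/(2107 + u) = -1894*H + 2*H/(2107 + u))
(4325916 - P)/A(-2563, 2056) = (4325916 - 1*2452362)/((-2*(-2563)*(1995328 + 947*2056)/(2107 + 2056))) = (4325916 - 2452362)/((-2*(-2563)*(1995328 + 1947032)/4163)) = 1873554/((-2*(-2563)*1/4163*3942360)) = 1873554/(20208537360/4163) = 1873554*(4163/20208537360) = 1299934217/3368089560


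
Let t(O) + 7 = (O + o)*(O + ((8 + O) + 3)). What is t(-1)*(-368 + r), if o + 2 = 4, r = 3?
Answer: -730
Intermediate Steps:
o = 2 (o = -2 + 4 = 2)
t(O) = -7 + (2 + O)*(11 + 2*O) (t(O) = -7 + (O + 2)*(O + ((8 + O) + 3)) = -7 + (2 + O)*(O + (11 + O)) = -7 + (2 + O)*(11 + 2*O))
t(-1)*(-368 + r) = (15 + 2*(-1)**2 + 15*(-1))*(-368 + 3) = (15 + 2*1 - 15)*(-365) = (15 + 2 - 15)*(-365) = 2*(-365) = -730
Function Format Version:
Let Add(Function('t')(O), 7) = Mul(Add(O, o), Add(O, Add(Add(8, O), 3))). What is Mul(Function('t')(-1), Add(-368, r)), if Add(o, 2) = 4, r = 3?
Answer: -730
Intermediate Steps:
o = 2 (o = Add(-2, 4) = 2)
Function('t')(O) = Add(-7, Mul(Add(2, O), Add(11, Mul(2, O)))) (Function('t')(O) = Add(-7, Mul(Add(O, 2), Add(O, Add(Add(8, O), 3)))) = Add(-7, Mul(Add(2, O), Add(O, Add(11, O)))) = Add(-7, Mul(Add(2, O), Add(11, Mul(2, O)))))
Mul(Function('t')(-1), Add(-368, r)) = Mul(Add(15, Mul(2, Pow(-1, 2)), Mul(15, -1)), Add(-368, 3)) = Mul(Add(15, Mul(2, 1), -15), -365) = Mul(Add(15, 2, -15), -365) = Mul(2, -365) = -730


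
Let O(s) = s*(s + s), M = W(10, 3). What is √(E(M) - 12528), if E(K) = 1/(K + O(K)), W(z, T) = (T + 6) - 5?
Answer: I*√451007/6 ≈ 111.93*I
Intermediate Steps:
W(z, T) = 1 + T (W(z, T) = (6 + T) - 5 = 1 + T)
M = 4 (M = 1 + 3 = 4)
O(s) = 2*s² (O(s) = s*(2*s) = 2*s²)
E(K) = 1/(K + 2*K²)
√(E(M) - 12528) = √(1/(4*(1 + 2*4)) - 12528) = √(1/(4*(1 + 8)) - 12528) = √((¼)/9 - 12528) = √((¼)*(⅑) - 12528) = √(1/36 - 12528) = √(-451007/36) = I*√451007/6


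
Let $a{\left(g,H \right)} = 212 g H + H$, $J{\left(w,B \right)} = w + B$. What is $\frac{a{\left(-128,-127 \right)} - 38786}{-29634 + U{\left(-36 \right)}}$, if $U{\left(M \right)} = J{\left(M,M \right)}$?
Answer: $- \frac{3407359}{29706} \approx -114.7$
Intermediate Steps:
$J{\left(w,B \right)} = B + w$
$U{\left(M \right)} = 2 M$ ($U{\left(M \right)} = M + M = 2 M$)
$a{\left(g,H \right)} = H + 212 H g$ ($a{\left(g,H \right)} = 212 H g + H = H + 212 H g$)
$\frac{a{\left(-128,-127 \right)} - 38786}{-29634 + U{\left(-36 \right)}} = \frac{- 127 \left(1 + 212 \left(-128\right)\right) - 38786}{-29634 + 2 \left(-36\right)} = \frac{- 127 \left(1 - 27136\right) - 38786}{-29634 - 72} = \frac{\left(-127\right) \left(-27135\right) - 38786}{-29706} = \left(3446145 - 38786\right) \left(- \frac{1}{29706}\right) = 3407359 \left(- \frac{1}{29706}\right) = - \frac{3407359}{29706}$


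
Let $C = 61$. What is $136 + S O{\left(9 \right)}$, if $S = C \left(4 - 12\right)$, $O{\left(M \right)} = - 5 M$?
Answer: $22096$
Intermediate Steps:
$S = -488$ ($S = 61 \left(4 - 12\right) = 61 \left(-8\right) = -488$)
$136 + S O{\left(9 \right)} = 136 - 488 \left(\left(-5\right) 9\right) = 136 - -21960 = 136 + 21960 = 22096$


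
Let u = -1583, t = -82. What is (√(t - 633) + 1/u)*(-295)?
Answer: 295/1583 - 295*I*√715 ≈ 0.18636 - 7888.1*I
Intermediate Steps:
(√(t - 633) + 1/u)*(-295) = (√(-82 - 633) + 1/(-1583))*(-295) = (√(-715) - 1/1583)*(-295) = (I*√715 - 1/1583)*(-295) = (-1/1583 + I*√715)*(-295) = 295/1583 - 295*I*√715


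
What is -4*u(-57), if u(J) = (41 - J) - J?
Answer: -620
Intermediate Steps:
u(J) = 41 - 2*J
-4*u(-57) = -4*(41 - 2*(-57)) = -4*(41 + 114) = -4*155 = -620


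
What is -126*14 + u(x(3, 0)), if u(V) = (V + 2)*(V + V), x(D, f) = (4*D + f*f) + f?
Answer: -1428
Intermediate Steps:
x(D, f) = f + f**2 + 4*D (x(D, f) = (4*D + f**2) + f = (f**2 + 4*D) + f = f + f**2 + 4*D)
u(V) = 2*V*(2 + V) (u(V) = (2 + V)*(2*V) = 2*V*(2 + V))
-126*14 + u(x(3, 0)) = -126*14 + 2*(0 + 0**2 + 4*3)*(2 + (0 + 0**2 + 4*3)) = -1764 + 2*(0 + 0 + 12)*(2 + (0 + 0 + 12)) = -1764 + 2*12*(2 + 12) = -1764 + 2*12*14 = -1764 + 336 = -1428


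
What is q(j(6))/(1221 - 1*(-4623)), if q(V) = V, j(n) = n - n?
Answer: 0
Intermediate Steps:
j(n) = 0
q(j(6))/(1221 - 1*(-4623)) = 0/(1221 - 1*(-4623)) = 0/(1221 + 4623) = 0/5844 = 0*(1/5844) = 0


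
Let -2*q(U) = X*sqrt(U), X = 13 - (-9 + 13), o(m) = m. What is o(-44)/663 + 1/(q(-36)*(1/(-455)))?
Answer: -44/663 - 455*I/27 ≈ -0.066365 - 16.852*I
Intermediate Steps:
X = 9 (X = 13 - 1*4 = 13 - 4 = 9)
q(U) = -9*sqrt(U)/2
o(-44)/663 + 1/(q(-36)*(1/(-455))) = -44/663 + 1/(((-27*I))*(1/(-455))) = -44*1/663 + 1/(((-27*I))*(-1/455)) = -44/663 - 455/(-27*I) = -44/663 + (I/27)*(-455) = -44/663 - 455*I/27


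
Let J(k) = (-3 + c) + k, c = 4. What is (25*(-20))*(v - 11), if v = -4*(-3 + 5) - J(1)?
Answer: 10500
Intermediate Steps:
J(k) = 1 + k (J(k) = (-3 + 4) + k = 1 + k)
v = -10 (v = -4*(-3 + 5) - (1 + 1) = -4*2 - 1*2 = -8 - 2 = -10)
(25*(-20))*(v - 11) = (25*(-20))*(-10 - 11) = -500*(-21) = 10500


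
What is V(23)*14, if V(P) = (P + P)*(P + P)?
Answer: 29624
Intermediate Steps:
V(P) = 4*P**2 (V(P) = (2*P)*(2*P) = 4*P**2)
V(23)*14 = (4*23**2)*14 = (4*529)*14 = 2116*14 = 29624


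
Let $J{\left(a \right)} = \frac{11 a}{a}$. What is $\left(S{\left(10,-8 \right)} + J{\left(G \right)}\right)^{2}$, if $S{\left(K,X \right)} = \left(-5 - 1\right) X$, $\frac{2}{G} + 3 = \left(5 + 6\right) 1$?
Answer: $3481$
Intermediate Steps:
$G = \frac{1}{4}$ ($G = \frac{2}{-3 + \left(5 + 6\right) 1} = \frac{2}{-3 + 11 \cdot 1} = \frac{2}{-3 + 11} = \frac{2}{8} = 2 \cdot \frac{1}{8} = \frac{1}{4} \approx 0.25$)
$S{\left(K,X \right)} = - 6 X$ ($S{\left(K,X \right)} = \left(-5 - 1\right) X = - 6 X$)
$J{\left(a \right)} = 11$
$\left(S{\left(10,-8 \right)} + J{\left(G \right)}\right)^{2} = \left(\left(-6\right) \left(-8\right) + 11\right)^{2} = \left(48 + 11\right)^{2} = 59^{2} = 3481$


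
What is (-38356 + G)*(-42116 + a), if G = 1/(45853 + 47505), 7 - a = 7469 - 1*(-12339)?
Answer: 221714836039899/93358 ≈ 2.3749e+9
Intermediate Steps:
a = -19801 (a = 7 - (7469 - 1*(-12339)) = 7 - (7469 + 12339) = 7 - 1*19808 = 7 - 19808 = -19801)
G = 1/93358 ≈ 1.0711e-5
(-38356 + G)*(-42116 + a) = (-38356 + 1/93358)*(-42116 - 19801) = -3580839447/93358*(-61917) = 221714836039899/93358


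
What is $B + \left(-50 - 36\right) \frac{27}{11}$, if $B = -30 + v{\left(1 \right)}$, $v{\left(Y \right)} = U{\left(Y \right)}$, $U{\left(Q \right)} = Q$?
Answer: $- \frac{2641}{11} \approx -240.09$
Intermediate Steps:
$v{\left(Y \right)} = Y$
$B = -29$ ($B = -30 + 1 = -29$)
$B + \left(-50 - 36\right) \frac{27}{11} = -29 + \left(-50 - 36\right) \frac{27}{11} = -29 + \left(-50 - 36\right) 27 \cdot \frac{1}{11} = -29 - \frac{2322}{11} = - \frac{2641}{11}$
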